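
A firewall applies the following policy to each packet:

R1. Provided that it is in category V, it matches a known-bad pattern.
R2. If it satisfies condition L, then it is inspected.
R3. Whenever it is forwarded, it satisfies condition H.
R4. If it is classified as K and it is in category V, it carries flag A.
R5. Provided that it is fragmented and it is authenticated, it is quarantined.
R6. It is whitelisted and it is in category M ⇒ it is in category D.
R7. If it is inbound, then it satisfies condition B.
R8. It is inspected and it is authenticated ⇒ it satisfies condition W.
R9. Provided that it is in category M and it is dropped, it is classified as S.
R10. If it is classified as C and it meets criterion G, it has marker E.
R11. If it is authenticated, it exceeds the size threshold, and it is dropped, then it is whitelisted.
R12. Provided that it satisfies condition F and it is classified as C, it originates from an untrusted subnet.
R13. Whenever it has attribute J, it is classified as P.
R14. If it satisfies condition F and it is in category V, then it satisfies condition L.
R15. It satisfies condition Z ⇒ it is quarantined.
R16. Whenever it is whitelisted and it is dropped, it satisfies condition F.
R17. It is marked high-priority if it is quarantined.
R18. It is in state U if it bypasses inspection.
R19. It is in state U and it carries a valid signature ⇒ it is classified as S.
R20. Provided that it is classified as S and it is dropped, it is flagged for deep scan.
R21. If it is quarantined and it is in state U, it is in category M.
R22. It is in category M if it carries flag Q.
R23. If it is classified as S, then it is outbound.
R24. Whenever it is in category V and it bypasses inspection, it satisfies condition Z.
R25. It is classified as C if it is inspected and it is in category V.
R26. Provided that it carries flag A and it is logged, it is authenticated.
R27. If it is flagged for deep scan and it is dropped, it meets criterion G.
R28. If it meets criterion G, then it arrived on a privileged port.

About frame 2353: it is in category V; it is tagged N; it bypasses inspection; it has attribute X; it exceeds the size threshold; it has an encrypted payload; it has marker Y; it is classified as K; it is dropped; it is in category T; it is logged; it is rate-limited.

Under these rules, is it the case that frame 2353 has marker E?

By R4 (it is classified as K, it is in category V): it carries flag A.
By R18 (it bypasses inspection): it is in state U.
By R24 (it is in category V, it bypasses inspection): it satisfies condition Z.
By R26 (it carries flag A, it is logged): it is authenticated.
By R11 (it is authenticated, it exceeds the size threshold, it is dropped): it is whitelisted.
By R15 (it satisfies condition Z): it is quarantined.
By R16 (it is whitelisted, it is dropped): it satisfies condition F.
By R21 (it is quarantined, it is in state U): it is in category M.
By R9 (it is in category M, it is dropped): it is classified as S.
By R14 (it satisfies condition F, it is in category V): it satisfies condition L.
By R20 (it is classified as S, it is dropped): it is flagged for deep scan.
By R27 (it is flagged for deep scan, it is dropped): it meets criterion G.
By R2 (it satisfies condition L): it is inspected.
By R25 (it is inspected, it is in category V): it is classified as C.
By R10 (it is classified as C, it meets criterion G): it has marker E.

Yes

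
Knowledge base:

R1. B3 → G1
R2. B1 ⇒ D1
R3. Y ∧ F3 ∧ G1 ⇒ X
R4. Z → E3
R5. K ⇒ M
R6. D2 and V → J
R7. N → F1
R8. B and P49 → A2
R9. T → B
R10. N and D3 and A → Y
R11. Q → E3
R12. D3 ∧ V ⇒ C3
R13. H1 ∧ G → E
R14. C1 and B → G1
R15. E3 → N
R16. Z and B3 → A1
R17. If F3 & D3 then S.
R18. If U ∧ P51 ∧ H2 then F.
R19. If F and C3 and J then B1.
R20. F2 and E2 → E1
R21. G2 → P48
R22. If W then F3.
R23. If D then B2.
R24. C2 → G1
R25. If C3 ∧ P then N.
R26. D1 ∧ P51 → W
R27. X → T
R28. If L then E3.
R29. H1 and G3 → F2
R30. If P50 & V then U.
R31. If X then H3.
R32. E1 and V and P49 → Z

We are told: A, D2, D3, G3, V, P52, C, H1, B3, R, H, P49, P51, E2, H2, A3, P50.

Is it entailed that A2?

Yes

G1  (by R1: B3)
J  (by R6: D2, V)
C3  (by R12: D3, V)
F2  (by R29: H1, G3)
U  (by R30: P50, V)
F  (by R18: U, P51, H2)
B1  (by R19: F, C3, J)
E1  (by R20: F2, E2)
Z  (by R32: E1, V, P49)
D1  (by R2: B1)
E3  (by R4: Z)
N  (by R15: E3)
W  (by R26: D1, P51)
Y  (by R10: N, D3, A)
F3  (by R22: W)
X  (by R3: Y, F3, G1)
T  (by R27: X)
B  (by R9: T)
A2  (by R8: B, P49)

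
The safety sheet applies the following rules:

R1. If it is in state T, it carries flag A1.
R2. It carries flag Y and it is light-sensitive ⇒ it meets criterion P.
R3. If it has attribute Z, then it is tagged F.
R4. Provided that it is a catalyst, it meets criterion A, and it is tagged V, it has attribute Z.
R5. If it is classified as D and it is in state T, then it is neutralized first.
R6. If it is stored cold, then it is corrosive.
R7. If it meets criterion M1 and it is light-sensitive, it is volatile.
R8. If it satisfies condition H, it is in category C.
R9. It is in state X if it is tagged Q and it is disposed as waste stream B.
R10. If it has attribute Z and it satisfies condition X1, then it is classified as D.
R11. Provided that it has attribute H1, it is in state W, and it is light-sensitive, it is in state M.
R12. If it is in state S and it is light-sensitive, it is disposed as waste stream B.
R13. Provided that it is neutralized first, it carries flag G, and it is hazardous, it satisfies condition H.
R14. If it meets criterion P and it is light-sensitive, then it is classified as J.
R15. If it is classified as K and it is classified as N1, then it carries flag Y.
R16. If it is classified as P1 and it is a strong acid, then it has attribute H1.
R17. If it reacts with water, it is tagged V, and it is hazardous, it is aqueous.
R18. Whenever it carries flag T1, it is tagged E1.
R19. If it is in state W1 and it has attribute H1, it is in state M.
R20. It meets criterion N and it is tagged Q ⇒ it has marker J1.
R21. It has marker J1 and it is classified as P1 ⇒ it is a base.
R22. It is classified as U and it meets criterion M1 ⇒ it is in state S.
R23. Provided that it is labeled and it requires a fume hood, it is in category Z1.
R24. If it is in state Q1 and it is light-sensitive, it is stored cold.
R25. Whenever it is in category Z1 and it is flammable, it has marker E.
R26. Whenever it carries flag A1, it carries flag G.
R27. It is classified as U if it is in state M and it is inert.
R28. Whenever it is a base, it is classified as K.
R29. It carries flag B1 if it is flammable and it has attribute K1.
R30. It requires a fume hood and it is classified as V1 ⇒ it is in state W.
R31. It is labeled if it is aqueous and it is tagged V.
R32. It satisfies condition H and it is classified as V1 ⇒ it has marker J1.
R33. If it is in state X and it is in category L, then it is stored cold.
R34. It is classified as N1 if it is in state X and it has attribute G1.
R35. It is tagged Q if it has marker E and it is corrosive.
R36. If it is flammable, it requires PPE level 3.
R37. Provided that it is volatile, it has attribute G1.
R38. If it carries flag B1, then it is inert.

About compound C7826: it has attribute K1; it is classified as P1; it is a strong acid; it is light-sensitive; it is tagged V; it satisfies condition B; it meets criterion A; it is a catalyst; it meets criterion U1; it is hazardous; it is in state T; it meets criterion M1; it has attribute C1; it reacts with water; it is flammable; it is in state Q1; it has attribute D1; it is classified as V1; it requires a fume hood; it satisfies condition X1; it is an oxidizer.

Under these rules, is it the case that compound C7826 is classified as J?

Yes

By R1 (it is in state T): it carries flag A1.
By R4 (it is a catalyst, it meets criterion A, it is tagged V): it has attribute Z.
By R7 (it meets criterion M1, it is light-sensitive): it is volatile.
By R10 (it has attribute Z, it satisfies condition X1): it is classified as D.
By R16 (it is classified as P1, it is a strong acid): it has attribute H1.
By R17 (it reacts with water, it is tagged V, it is hazardous): it is aqueous.
By R24 (it is in state Q1, it is light-sensitive): it is stored cold.
By R26 (it carries flag A1): it carries flag G.
By R29 (it is flammable, it has attribute K1): it carries flag B1.
By R30 (it requires a fume hood, it is classified as V1): it is in state W.
By R31 (it is aqueous, it is tagged V): it is labeled.
By R37 (it is volatile): it has attribute G1.
By R38 (it carries flag B1): it is inert.
By R5 (it is classified as D, it is in state T): it is neutralized first.
By R6 (it is stored cold): it is corrosive.
By R11 (it has attribute H1, it is in state W, it is light-sensitive): it is in state M.
By R13 (it is neutralized first, it carries flag G, it is hazardous): it satisfies condition H.
By R23 (it is labeled, it requires a fume hood): it is in category Z1.
By R25 (it is in category Z1, it is flammable): it has marker E.
By R27 (it is in state M, it is inert): it is classified as U.
By R32 (it satisfies condition H, it is classified as V1): it has marker J1.
By R35 (it has marker E, it is corrosive): it is tagged Q.
By R21 (it has marker J1, it is classified as P1): it is a base.
By R22 (it is classified as U, it meets criterion M1): it is in state S.
By R28 (it is a base): it is classified as K.
By R12 (it is in state S, it is light-sensitive): it is disposed as waste stream B.
By R9 (it is tagged Q, it is disposed as waste stream B): it is in state X.
By R34 (it is in state X, it has attribute G1): it is classified as N1.
By R15 (it is classified as K, it is classified as N1): it carries flag Y.
By R2 (it carries flag Y, it is light-sensitive): it meets criterion P.
By R14 (it meets criterion P, it is light-sensitive): it is classified as J.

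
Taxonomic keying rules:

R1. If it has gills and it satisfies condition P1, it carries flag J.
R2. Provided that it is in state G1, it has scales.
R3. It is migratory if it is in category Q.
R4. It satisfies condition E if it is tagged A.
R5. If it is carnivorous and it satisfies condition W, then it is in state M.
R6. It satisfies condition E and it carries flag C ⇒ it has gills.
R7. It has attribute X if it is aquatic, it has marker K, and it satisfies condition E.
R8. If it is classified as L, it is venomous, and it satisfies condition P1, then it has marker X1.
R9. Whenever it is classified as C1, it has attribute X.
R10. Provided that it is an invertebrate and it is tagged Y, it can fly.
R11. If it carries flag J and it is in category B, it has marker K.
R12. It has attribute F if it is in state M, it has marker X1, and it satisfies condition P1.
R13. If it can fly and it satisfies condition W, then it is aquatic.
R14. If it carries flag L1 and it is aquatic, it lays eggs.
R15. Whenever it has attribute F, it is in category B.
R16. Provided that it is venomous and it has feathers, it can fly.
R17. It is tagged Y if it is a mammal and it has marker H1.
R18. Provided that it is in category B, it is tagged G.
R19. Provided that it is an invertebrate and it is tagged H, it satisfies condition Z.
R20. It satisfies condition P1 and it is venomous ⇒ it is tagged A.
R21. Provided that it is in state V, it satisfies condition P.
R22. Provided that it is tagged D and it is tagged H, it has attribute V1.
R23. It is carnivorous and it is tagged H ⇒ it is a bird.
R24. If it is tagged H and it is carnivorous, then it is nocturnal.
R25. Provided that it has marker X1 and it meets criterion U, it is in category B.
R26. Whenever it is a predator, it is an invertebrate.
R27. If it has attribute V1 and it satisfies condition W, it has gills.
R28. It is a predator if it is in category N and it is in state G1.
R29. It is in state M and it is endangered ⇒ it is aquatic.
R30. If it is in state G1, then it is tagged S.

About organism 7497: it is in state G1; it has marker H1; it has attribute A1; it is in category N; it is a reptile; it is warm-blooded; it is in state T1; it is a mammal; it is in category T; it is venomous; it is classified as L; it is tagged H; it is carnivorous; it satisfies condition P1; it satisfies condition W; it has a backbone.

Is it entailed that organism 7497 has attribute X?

No

Forward chaining from the given facts derives: has scales, is in state M, has marker X1, has attribute F, is in category B, is tagged Y, is tagged G, is tagged A, is a bird, is nocturnal, is a predator, is tagged S, satisfies condition E, is an invertebrate, can fly, is aquatic, satisfies condition Z.
Rules concluding "it has attribute X": R7 needs "it has marker K"; R9 needs "it is classified as C1" — none of these are established.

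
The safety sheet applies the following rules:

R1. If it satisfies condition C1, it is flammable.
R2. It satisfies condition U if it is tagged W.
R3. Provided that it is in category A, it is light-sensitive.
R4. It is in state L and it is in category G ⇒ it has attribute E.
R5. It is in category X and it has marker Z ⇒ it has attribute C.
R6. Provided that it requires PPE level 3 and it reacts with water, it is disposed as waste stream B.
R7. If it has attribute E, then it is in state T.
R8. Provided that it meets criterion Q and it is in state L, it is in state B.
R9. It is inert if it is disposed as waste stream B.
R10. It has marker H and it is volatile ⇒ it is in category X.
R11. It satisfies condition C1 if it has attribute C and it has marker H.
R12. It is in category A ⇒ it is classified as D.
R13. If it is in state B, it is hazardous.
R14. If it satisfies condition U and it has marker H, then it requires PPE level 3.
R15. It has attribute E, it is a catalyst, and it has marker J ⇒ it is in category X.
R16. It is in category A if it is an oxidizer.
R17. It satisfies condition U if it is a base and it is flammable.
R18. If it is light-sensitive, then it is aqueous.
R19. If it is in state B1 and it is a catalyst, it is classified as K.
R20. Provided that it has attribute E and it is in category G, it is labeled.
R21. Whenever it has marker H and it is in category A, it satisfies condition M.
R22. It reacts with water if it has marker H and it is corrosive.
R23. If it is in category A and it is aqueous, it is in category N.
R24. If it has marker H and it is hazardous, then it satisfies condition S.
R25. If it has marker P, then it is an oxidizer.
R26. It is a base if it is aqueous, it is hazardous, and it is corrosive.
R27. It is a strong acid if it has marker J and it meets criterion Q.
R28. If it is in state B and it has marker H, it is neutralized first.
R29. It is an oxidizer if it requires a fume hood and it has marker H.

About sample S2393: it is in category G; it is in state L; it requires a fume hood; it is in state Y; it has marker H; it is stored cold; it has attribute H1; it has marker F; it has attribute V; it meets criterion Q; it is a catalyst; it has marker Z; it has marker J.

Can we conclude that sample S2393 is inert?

Forward chaining from the given facts derives: has attribute E, is in state T, is in state B, is hazardous, is in category X, is labeled, satisfies condition S, is a strong acid, is neutralized first, is an oxidizer, has attribute C, satisfies condition C1, is in category A, satisfies condition M, is flammable, is light-sensitive, is classified as D, is aqueous, is in category N.
The only rule concluding "it is inert" is R9, which needs "it is disposed as waste stream B"; that is never established.

No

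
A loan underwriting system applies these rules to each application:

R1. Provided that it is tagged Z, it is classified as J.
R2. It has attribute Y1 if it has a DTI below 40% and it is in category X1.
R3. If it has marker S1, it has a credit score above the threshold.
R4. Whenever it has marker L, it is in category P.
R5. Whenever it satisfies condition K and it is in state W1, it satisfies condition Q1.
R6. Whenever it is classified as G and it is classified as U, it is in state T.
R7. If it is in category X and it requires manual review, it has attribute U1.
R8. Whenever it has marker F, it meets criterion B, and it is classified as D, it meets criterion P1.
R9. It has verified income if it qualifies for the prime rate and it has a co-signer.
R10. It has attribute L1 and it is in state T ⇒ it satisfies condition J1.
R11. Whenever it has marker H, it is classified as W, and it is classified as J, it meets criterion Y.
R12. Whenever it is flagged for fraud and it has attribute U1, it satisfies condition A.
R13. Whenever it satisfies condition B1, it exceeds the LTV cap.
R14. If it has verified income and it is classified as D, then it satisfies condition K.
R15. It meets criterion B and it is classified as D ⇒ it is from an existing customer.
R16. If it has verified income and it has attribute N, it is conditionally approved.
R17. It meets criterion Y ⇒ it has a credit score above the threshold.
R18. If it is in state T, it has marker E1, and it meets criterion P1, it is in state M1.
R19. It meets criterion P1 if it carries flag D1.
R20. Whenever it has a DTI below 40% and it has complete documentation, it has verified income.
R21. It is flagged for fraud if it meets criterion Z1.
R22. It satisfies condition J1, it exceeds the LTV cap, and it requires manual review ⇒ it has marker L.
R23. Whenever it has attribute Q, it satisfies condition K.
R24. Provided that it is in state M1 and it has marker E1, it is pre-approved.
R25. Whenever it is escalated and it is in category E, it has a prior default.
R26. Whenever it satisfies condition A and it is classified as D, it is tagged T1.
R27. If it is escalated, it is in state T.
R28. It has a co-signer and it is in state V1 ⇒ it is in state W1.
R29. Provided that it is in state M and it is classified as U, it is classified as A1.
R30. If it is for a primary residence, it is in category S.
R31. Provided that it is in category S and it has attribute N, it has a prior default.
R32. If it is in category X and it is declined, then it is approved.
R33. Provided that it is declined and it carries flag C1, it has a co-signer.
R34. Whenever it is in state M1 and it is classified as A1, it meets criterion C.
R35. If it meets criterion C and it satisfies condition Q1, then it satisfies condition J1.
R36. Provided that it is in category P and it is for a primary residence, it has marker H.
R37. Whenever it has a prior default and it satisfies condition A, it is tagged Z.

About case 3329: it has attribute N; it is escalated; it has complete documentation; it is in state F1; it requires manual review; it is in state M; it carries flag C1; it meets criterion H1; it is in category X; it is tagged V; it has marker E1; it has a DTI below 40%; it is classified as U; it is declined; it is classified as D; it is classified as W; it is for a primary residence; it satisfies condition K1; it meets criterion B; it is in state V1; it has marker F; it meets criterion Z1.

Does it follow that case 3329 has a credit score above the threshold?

No

Forward chaining from the given facts derives: has attribute U1, meets criterion P1, is from an existing customer, has verified income, is flagged for fraud, is in state T, is classified as A1, is in category S, has a prior default, is approved, has a co-signer, satisfies condition A, satisfies condition K, is conditionally approved, is in state M1, is pre-approved, is tagged T1, is in state W1, meets criterion C, is tagged Z, is classified as J, satisfies condition Q1, satisfies condition J1.
Rules concluding "it has a credit score above the threshold": R3 needs "it has marker S1"; R17 needs "it meets criterion Y" — none of these are established.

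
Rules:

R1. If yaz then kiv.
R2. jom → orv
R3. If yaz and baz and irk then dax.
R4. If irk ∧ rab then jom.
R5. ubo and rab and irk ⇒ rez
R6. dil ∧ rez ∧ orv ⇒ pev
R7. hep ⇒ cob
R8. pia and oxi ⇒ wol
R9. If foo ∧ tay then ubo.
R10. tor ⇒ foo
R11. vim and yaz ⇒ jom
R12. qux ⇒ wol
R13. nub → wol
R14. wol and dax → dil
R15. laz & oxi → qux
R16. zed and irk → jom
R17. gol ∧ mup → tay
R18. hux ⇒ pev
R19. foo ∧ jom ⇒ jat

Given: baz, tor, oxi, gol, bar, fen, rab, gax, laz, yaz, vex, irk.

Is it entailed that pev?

No

Forward chaining from the given facts derives: kiv, dax, jom, foo, qux, jat, orv, wol, dil.
Rules concluding pev: R6 needs rez; R18 needs hux — none of these are established.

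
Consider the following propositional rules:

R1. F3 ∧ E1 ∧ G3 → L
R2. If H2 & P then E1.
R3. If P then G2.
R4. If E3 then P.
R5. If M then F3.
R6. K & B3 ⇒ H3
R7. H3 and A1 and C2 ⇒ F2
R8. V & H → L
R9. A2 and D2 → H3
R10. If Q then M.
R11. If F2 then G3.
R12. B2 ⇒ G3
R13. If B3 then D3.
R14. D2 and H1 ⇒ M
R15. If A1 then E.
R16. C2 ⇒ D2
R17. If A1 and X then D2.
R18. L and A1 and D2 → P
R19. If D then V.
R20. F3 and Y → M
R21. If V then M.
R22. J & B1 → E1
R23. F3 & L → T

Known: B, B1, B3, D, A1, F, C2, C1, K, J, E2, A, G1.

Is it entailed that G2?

Yes

H3  (by R6: K, B3)
F2  (by R7: H3, A1, C2)
G3  (by R11: F2)
D2  (by R16: C2)
V  (by R19: D)
M  (by R21: V)
E1  (by R22: J, B1)
F3  (by R5: M)
L  (by R1: F3, E1, G3)
P  (by R18: L, A1, D2)
G2  (by R3: P)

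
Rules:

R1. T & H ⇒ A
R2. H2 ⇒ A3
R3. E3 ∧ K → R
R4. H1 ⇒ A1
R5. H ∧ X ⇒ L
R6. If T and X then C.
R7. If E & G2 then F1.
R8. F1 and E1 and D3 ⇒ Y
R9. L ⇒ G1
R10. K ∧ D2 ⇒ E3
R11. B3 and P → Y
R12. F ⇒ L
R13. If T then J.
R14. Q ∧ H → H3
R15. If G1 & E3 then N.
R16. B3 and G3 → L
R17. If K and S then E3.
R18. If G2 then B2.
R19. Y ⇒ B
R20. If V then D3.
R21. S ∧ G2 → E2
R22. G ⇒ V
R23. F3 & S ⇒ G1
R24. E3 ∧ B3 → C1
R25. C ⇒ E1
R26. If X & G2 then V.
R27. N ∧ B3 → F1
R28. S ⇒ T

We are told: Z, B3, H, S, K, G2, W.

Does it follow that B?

Forward chaining from the given facts derives: E3, B2, E2, C1, T, A, R, J.
The only rule concluding B is R19, which needs Y; that is never established.

No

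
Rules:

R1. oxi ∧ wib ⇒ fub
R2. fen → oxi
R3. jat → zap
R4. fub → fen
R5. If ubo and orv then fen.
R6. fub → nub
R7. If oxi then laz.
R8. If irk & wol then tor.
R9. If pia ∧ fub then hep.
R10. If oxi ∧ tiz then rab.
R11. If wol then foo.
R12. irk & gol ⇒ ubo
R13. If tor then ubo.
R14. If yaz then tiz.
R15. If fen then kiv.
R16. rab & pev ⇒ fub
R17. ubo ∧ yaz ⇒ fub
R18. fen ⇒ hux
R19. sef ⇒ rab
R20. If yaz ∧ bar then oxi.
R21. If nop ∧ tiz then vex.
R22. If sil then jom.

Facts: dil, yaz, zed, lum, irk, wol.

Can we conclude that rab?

Yes

tor  (by R8: irk, wol)
ubo  (by R13: tor)
tiz  (by R14: yaz)
fub  (by R17: ubo, yaz)
fen  (by R4: fub)
oxi  (by R2: fen)
rab  (by R10: oxi, tiz)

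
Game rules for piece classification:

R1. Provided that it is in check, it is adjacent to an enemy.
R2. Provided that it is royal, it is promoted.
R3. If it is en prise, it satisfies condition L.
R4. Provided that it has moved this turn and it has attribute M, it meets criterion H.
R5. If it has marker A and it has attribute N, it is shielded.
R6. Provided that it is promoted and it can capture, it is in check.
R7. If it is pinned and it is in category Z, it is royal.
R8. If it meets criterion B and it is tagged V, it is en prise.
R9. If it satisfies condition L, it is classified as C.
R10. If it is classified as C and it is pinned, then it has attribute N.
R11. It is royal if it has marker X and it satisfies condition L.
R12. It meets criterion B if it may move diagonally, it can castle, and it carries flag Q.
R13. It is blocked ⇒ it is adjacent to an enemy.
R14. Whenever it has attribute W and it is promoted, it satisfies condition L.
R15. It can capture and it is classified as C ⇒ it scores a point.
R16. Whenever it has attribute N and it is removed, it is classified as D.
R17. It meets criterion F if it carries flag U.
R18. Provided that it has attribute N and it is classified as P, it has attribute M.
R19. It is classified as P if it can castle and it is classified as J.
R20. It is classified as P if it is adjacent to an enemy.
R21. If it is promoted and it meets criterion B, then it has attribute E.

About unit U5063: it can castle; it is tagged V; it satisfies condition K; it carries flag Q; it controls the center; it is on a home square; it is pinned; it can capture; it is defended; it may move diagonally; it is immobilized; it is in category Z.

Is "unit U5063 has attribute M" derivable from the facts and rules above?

Yes

By R7 (it is pinned, it is in category Z): it is royal.
By R12 (it may move diagonally, it can castle, it carries flag Q): it meets criterion B.
By R2 (it is royal): it is promoted.
By R6 (it is promoted, it can capture): it is in check.
By R8 (it meets criterion B, it is tagged V): it is en prise.
By R1 (it is in check): it is adjacent to an enemy.
By R3 (it is en prise): it satisfies condition L.
By R9 (it satisfies condition L): it is classified as C.
By R10 (it is classified as C, it is pinned): it has attribute N.
By R20 (it is adjacent to an enemy): it is classified as P.
By R18 (it has attribute N, it is classified as P): it has attribute M.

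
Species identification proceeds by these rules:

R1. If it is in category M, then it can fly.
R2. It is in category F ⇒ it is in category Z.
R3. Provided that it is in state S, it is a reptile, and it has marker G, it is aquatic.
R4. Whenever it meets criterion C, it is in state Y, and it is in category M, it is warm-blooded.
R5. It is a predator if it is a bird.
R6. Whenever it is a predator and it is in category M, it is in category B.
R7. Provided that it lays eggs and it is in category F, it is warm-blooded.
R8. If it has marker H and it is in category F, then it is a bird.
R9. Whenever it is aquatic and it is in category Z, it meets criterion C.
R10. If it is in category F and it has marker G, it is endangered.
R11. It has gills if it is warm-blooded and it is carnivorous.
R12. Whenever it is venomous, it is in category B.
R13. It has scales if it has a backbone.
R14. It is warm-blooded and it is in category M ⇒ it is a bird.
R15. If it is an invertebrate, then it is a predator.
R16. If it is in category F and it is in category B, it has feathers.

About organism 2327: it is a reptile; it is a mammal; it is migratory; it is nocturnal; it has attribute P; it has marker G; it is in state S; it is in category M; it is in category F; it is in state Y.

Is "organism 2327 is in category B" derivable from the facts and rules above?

Yes

By R2 (it is in category F): it is in category Z.
By R3 (it is in state S, it is a reptile, it has marker G): it is aquatic.
By R9 (it is aquatic, it is in category Z): it meets criterion C.
By R4 (it meets criterion C, it is in state Y, it is in category M): it is warm-blooded.
By R14 (it is warm-blooded, it is in category M): it is a bird.
By R5 (it is a bird): it is a predator.
By R6 (it is a predator, it is in category M): it is in category B.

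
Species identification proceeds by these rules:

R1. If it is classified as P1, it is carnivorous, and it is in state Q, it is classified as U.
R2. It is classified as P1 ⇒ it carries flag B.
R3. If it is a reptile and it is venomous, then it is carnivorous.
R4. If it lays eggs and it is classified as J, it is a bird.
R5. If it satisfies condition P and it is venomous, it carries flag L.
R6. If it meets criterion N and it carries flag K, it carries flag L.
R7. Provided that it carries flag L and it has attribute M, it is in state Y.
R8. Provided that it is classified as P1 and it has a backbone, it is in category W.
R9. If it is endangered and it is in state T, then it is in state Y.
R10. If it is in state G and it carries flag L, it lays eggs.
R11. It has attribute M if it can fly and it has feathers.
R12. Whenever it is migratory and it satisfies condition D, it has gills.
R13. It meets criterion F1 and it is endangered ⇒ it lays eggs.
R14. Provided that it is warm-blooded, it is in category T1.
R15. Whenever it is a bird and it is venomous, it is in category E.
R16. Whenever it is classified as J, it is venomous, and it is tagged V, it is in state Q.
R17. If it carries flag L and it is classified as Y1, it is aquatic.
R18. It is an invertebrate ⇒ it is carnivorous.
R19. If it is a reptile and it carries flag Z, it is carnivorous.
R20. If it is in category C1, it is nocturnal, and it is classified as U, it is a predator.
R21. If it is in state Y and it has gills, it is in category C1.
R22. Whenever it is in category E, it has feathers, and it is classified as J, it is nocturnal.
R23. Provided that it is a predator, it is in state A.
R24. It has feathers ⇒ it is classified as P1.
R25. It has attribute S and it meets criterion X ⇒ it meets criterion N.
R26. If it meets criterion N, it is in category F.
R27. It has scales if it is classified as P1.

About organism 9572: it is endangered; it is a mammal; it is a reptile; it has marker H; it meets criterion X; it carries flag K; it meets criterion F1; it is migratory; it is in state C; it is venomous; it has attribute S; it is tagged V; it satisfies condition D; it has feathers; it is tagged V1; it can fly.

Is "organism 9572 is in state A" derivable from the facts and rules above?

No

Forward chaining from the given facts derives: is carnivorous, has attribute M, has gills, lays eggs, is classified as P1, meets criterion N, is in category F, has scales, carries flag B, carries flag L, is in state Y, is in category C1.
The only rule concluding "it is in state A" is R23, which needs "it is a predator"; that is never established.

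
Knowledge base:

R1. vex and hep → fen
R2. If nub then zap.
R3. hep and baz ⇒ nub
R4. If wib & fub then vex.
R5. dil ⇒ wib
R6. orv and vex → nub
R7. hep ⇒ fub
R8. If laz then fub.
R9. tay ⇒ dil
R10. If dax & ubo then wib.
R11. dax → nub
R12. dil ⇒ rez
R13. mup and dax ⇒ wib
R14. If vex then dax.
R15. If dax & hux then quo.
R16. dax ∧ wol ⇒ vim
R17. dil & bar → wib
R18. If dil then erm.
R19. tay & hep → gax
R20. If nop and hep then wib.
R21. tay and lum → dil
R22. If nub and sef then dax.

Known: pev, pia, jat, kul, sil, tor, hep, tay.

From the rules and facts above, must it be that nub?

Yes

fub  (by R7: hep)
dil  (by R9: tay)
wib  (by R5: dil)
vex  (by R4: wib, fub)
dax  (by R14: vex)
nub  (by R11: dax)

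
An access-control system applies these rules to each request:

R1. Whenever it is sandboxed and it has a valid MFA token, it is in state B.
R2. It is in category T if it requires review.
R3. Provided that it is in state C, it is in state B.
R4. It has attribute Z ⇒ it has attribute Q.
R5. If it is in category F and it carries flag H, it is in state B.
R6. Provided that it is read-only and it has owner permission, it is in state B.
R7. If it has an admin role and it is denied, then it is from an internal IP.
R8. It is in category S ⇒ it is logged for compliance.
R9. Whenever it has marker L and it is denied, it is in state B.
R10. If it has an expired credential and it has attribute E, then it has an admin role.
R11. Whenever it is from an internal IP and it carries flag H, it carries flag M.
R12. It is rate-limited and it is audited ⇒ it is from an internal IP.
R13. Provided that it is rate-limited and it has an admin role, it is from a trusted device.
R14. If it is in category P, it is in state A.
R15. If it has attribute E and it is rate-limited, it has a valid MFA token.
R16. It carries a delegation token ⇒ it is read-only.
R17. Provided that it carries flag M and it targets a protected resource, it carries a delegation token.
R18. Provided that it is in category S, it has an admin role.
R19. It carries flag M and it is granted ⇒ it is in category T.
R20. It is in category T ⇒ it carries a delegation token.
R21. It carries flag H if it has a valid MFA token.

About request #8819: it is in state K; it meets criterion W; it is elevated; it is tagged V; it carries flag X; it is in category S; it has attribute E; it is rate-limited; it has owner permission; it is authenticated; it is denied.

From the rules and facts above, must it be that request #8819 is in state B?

Forward chaining from the given facts derives: is logged for compliance, has a valid MFA token, has an admin role, carries flag H, is from an internal IP, carries flag M, is from a trusted device.
Rules concluding "it is in state B": R1 needs "it is sandboxed"; R3 needs "it is in state C"; R5 needs "it is in category F"; R6 needs "it is read-only"; R9 needs "it has marker L" — none of these are established.

No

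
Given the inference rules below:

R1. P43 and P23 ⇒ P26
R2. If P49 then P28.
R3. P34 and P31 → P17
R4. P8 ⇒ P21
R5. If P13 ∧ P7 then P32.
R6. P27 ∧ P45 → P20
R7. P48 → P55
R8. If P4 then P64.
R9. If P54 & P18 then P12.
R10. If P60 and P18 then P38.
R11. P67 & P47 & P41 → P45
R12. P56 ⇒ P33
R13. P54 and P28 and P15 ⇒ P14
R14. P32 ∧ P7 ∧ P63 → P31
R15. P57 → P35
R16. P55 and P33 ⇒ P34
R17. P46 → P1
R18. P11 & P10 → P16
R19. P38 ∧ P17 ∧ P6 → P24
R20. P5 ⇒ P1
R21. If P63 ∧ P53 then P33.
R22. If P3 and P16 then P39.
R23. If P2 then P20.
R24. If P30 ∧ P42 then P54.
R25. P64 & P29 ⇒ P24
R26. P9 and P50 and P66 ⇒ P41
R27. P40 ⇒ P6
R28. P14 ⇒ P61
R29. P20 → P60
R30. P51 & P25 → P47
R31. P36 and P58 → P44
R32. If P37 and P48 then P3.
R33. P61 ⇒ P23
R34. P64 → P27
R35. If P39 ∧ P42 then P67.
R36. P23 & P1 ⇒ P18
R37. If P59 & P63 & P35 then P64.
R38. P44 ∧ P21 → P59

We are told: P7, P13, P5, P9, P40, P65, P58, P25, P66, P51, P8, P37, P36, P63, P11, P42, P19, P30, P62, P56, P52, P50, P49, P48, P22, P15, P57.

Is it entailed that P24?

Forward chaining from the given facts derives: P28, P21, P32, P55, P33, P31, P35, P34, P1, P54, P41, P6, P47, P44, P3, P59, P17, P14, P61, P23, P18, P64, P12, P27.
Rules concluding P24: R19 needs P38; R25 needs P29 — none of these are established.

No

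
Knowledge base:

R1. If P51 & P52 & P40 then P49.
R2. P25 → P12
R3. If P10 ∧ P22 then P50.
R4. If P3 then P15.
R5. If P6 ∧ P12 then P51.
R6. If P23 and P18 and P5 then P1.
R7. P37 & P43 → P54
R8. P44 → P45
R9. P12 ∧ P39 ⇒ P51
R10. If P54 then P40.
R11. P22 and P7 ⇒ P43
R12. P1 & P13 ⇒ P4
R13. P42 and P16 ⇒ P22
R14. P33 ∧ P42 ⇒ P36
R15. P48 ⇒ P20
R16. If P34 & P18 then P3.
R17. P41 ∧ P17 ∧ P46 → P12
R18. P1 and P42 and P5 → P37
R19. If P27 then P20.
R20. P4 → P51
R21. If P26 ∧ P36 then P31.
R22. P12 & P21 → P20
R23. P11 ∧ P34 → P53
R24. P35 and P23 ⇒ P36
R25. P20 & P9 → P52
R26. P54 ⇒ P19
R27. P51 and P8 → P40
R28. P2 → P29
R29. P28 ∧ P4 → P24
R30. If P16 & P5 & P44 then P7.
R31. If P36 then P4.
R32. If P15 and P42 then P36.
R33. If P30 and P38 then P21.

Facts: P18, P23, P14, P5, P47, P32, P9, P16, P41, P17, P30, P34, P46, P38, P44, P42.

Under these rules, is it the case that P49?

Yes

P1  (by R6: P23, P18, P5)
P22  (by R13: P42, P16)
P3  (by R16: P34, P18)
P12  (by R17: P41, P17, P46)
P37  (by R18: P1, P42, P5)
P7  (by R30: P16, P5, P44)
P21  (by R33: P30, P38)
P15  (by R4: P3)
P43  (by R11: P22, P7)
P20  (by R22: P12, P21)
P52  (by R25: P20, P9)
P36  (by R32: P15, P42)
P54  (by R7: P37, P43)
P40  (by R10: P54)
P4  (by R31: P36)
P51  (by R20: P4)
P49  (by R1: P51, P52, P40)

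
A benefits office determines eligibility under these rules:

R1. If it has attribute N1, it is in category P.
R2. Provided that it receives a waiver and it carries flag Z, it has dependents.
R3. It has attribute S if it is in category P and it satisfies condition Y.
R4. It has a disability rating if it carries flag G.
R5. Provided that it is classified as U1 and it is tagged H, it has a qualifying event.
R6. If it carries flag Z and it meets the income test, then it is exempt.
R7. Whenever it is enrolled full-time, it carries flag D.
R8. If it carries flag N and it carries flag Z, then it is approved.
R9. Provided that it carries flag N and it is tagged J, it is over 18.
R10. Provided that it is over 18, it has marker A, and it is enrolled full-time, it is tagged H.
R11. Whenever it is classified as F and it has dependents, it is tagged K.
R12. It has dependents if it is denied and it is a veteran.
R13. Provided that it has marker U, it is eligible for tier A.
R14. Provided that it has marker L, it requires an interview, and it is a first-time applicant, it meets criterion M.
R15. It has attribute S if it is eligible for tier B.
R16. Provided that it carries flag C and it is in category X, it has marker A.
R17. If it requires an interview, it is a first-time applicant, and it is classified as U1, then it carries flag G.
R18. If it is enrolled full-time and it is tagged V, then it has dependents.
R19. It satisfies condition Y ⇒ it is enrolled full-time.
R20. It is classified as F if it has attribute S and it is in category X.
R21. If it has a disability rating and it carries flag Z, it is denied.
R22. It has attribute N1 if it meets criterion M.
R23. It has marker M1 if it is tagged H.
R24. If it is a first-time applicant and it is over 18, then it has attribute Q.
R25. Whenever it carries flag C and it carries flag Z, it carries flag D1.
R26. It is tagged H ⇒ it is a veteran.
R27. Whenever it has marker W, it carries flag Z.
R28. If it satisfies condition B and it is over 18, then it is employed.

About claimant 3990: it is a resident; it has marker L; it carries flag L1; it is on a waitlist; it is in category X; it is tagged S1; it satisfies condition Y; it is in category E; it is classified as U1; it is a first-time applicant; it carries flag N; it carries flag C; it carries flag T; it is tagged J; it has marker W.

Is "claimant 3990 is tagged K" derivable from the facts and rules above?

Forward chaining from the given facts derives: is over 18, has marker A, is enrolled full-time, has attribute Q, carries flag Z, carries flag D, is approved, is tagged H, has marker M1, carries flag D1, is a veteran, has a qualifying event.
The only rule concluding "it is tagged K" is R11, which needs "it is classified as F"; that is never established.

No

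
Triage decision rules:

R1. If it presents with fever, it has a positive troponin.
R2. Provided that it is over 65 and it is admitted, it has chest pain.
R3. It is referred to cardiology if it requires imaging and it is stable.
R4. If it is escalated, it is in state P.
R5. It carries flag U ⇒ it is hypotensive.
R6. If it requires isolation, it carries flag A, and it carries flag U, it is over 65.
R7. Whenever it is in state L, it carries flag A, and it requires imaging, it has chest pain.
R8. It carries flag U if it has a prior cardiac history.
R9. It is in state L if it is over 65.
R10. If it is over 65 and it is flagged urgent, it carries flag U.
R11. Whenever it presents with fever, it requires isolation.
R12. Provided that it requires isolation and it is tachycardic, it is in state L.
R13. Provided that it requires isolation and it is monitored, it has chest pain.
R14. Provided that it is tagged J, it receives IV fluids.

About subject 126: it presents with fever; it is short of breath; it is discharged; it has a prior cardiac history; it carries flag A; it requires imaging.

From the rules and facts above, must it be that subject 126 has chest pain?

By R8 (it has a prior cardiac history): it carries flag U.
By R11 (it presents with fever): it requires isolation.
By R6 (it requires isolation, it carries flag A, it carries flag U): it is over 65.
By R9 (it is over 65): it is in state L.
By R7 (it is in state L, it carries flag A, it requires imaging): it has chest pain.

Yes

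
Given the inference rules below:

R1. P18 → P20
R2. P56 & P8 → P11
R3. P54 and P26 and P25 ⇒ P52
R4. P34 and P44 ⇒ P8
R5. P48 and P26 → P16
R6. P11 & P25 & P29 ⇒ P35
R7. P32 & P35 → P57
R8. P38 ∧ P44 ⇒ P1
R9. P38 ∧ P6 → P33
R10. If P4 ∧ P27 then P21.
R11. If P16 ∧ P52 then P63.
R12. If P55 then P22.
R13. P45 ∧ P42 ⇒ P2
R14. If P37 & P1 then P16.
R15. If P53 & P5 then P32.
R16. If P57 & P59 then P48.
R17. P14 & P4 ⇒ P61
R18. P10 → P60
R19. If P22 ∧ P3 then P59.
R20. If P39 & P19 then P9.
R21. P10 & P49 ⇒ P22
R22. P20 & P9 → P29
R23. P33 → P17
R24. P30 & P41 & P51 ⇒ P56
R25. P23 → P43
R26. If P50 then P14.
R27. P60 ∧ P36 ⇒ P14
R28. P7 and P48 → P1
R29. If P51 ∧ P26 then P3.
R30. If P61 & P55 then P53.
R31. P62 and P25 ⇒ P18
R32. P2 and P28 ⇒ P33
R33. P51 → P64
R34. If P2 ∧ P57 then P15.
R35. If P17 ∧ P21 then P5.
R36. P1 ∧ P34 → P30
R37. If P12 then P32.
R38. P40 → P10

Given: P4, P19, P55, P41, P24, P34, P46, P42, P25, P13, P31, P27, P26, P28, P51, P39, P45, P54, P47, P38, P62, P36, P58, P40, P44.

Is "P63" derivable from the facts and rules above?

P52  (by R3: P54, P26, P25)
P8  (by R4: P34, P44)
P1  (by R8: P38, P44)
P21  (by R10: P4, P27)
P22  (by R12: P55)
P2  (by R13: P45, P42)
P9  (by R20: P39, P19)
P3  (by R29: P51, P26)
P18  (by R31: P62, P25)
P33  (by R32: P2, P28)
P30  (by R36: P1, P34)
P10  (by R38: P40)
P20  (by R1: P18)
P60  (by R18: P10)
P59  (by R19: P22, P3)
P29  (by R22: P20, P9)
P17  (by R23: P33)
P56  (by R24: P30, P41, P51)
P14  (by R27: P60, P36)
P5  (by R35: P17, P21)
P11  (by R2: P56, P8)
P35  (by R6: P11, P25, P29)
P61  (by R17: P14, P4)
P53  (by R30: P61, P55)
P32  (by R15: P53, P5)
P57  (by R7: P32, P35)
P48  (by R16: P57, P59)
P16  (by R5: P48, P26)
P63  (by R11: P16, P52)

Yes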